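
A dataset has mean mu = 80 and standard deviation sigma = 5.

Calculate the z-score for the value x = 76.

-0.8

Step 1: Recall the z-score formula: z = (x - mu) / sigma
Step 2: Substitute values: z = (76 - 80) / 5
Step 3: z = -4 / 5 = -0.8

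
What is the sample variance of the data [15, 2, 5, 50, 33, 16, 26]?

281.3333

Step 1: Compute the mean: (15 + 2 + 5 + 50 + 33 + 16 + 26) / 7 = 21
Step 2: Compute squared deviations from the mean:
  (15 - 21)^2 = 36
  (2 - 21)^2 = 361
  (5 - 21)^2 = 256
  (50 - 21)^2 = 841
  (33 - 21)^2 = 144
  (16 - 21)^2 = 25
  (26 - 21)^2 = 25
Step 3: Sum of squared deviations = 1688
Step 4: Sample variance = 1688 / 6 = 281.3333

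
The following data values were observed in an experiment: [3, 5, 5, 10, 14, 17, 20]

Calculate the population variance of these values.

37.3878

Step 1: Compute the mean: (3 + 5 + 5 + 10 + 14 + 17 + 20) / 7 = 10.5714
Step 2: Compute squared deviations from the mean:
  (3 - 10.5714)^2 = 57.3265
  (5 - 10.5714)^2 = 31.0408
  (5 - 10.5714)^2 = 31.0408
  (10 - 10.5714)^2 = 0.3265
  (14 - 10.5714)^2 = 11.7551
  (17 - 10.5714)^2 = 41.3265
  (20 - 10.5714)^2 = 88.898
Step 3: Sum of squared deviations = 261.7143
Step 4: Population variance = 261.7143 / 7 = 37.3878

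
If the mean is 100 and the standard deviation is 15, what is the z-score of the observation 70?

-2

Step 1: Recall the z-score formula: z = (x - mu) / sigma
Step 2: Substitute values: z = (70 - 100) / 15
Step 3: z = -30 / 15 = -2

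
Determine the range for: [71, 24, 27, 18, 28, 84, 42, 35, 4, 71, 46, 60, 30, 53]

80

Step 1: Identify the maximum value: max = 84
Step 2: Identify the minimum value: min = 4
Step 3: Range = max - min = 84 - 4 = 80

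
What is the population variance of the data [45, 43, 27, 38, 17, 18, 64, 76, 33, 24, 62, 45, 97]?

522.213

Step 1: Compute the mean: (45 + 43 + 27 + 38 + 17 + 18 + 64 + 76 + 33 + 24 + 62 + 45 + 97) / 13 = 45.3077
Step 2: Compute squared deviations from the mean:
  (45 - 45.3077)^2 = 0.0947
  (43 - 45.3077)^2 = 5.3254
  (27 - 45.3077)^2 = 335.1716
  (38 - 45.3077)^2 = 53.4024
  (17 - 45.3077)^2 = 801.3254
  (18 - 45.3077)^2 = 745.7101
  (64 - 45.3077)^2 = 349.4024
  (76 - 45.3077)^2 = 942.0178
  (33 - 45.3077)^2 = 151.4793
  (24 - 45.3077)^2 = 454.0178
  (62 - 45.3077)^2 = 278.6331
  (45 - 45.3077)^2 = 0.0947
  (97 - 45.3077)^2 = 2672.0947
Step 3: Sum of squared deviations = 6788.7692
Step 4: Population variance = 6788.7692 / 13 = 522.213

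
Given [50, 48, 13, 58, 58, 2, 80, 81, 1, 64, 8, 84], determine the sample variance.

995.3561

Step 1: Compute the mean: (50 + 48 + 13 + 58 + 58 + 2 + 80 + 81 + 1 + 64 + 8 + 84) / 12 = 45.5833
Step 2: Compute squared deviations from the mean:
  (50 - 45.5833)^2 = 19.5069
  (48 - 45.5833)^2 = 5.8403
  (13 - 45.5833)^2 = 1061.6736
  (58 - 45.5833)^2 = 154.1736
  (58 - 45.5833)^2 = 154.1736
  (2 - 45.5833)^2 = 1899.5069
  (80 - 45.5833)^2 = 1184.5069
  (81 - 45.5833)^2 = 1254.3403
  (1 - 45.5833)^2 = 1987.6736
  (64 - 45.5833)^2 = 339.1736
  (8 - 45.5833)^2 = 1412.5069
  (84 - 45.5833)^2 = 1475.8403
Step 3: Sum of squared deviations = 10948.9167
Step 4: Sample variance = 10948.9167 / 11 = 995.3561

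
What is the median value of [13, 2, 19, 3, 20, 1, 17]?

13

Step 1: Sort the data in ascending order: [1, 2, 3, 13, 17, 19, 20]
Step 2: The number of values is n = 7.
Step 3: Since n is odd, the median is the middle value at position 4: 13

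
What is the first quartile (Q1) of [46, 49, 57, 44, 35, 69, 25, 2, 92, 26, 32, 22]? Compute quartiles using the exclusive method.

25.25

Step 1: Sort the data: [2, 22, 25, 26, 32, 35, 44, 46, 49, 57, 69, 92]
Step 2: n = 12
Step 3: Using the exclusive quartile method:
  Q1 = 25.25
  Q2 (median) = 39.5
  Q3 = 55
  IQR = Q3 - Q1 = 55 - 25.25 = 29.75
Step 4: Q1 = 25.25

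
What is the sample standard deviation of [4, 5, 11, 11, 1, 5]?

4.0208

Step 1: Compute the mean: 6.1667
Step 2: Sum of squared deviations from the mean: 80.8333
Step 3: Sample variance = 80.8333 / 5 = 16.1667
Step 4: Standard deviation = sqrt(16.1667) = 4.0208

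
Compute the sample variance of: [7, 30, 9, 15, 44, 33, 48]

273.619

Step 1: Compute the mean: (7 + 30 + 9 + 15 + 44 + 33 + 48) / 7 = 26.5714
Step 2: Compute squared deviations from the mean:
  (7 - 26.5714)^2 = 383.0408
  (30 - 26.5714)^2 = 11.7551
  (9 - 26.5714)^2 = 308.7551
  (15 - 26.5714)^2 = 133.898
  (44 - 26.5714)^2 = 303.7551
  (33 - 26.5714)^2 = 41.3265
  (48 - 26.5714)^2 = 459.1837
Step 3: Sum of squared deviations = 1641.7143
Step 4: Sample variance = 1641.7143 / 6 = 273.619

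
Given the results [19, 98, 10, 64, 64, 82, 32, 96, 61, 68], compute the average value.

59.4

Step 1: Sum all values: 19 + 98 + 10 + 64 + 64 + 82 + 32 + 96 + 61 + 68 = 594
Step 2: Count the number of values: n = 10
Step 3: Mean = sum / n = 594 / 10 = 59.4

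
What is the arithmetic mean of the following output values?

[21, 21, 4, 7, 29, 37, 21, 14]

19.25

Step 1: Sum all values: 21 + 21 + 4 + 7 + 29 + 37 + 21 + 14 = 154
Step 2: Count the number of values: n = 8
Step 3: Mean = sum / n = 154 / 8 = 19.25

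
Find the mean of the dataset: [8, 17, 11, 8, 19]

12.6

Step 1: Sum all values: 8 + 17 + 11 + 8 + 19 = 63
Step 2: Count the number of values: n = 5
Step 3: Mean = sum / n = 63 / 5 = 12.6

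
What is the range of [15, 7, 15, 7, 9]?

8

Step 1: Identify the maximum value: max = 15
Step 2: Identify the minimum value: min = 7
Step 3: Range = max - min = 15 - 7 = 8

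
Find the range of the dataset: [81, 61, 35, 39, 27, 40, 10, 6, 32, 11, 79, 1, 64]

80

Step 1: Identify the maximum value: max = 81
Step 2: Identify the minimum value: min = 1
Step 3: Range = max - min = 81 - 1 = 80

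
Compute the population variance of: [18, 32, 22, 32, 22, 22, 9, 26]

49.3594

Step 1: Compute the mean: (18 + 32 + 22 + 32 + 22 + 22 + 9 + 26) / 8 = 22.875
Step 2: Compute squared deviations from the mean:
  (18 - 22.875)^2 = 23.7656
  (32 - 22.875)^2 = 83.2656
  (22 - 22.875)^2 = 0.7656
  (32 - 22.875)^2 = 83.2656
  (22 - 22.875)^2 = 0.7656
  (22 - 22.875)^2 = 0.7656
  (9 - 22.875)^2 = 192.5156
  (26 - 22.875)^2 = 9.7656
Step 3: Sum of squared deviations = 394.875
Step 4: Population variance = 394.875 / 8 = 49.3594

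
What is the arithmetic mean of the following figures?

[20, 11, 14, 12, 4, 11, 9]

11.5714

Step 1: Sum all values: 20 + 11 + 14 + 12 + 4 + 11 + 9 = 81
Step 2: Count the number of values: n = 7
Step 3: Mean = sum / n = 81 / 7 = 11.5714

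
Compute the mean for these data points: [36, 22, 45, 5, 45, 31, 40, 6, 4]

26

Step 1: Sum all values: 36 + 22 + 45 + 5 + 45 + 31 + 40 + 6 + 4 = 234
Step 2: Count the number of values: n = 9
Step 3: Mean = sum / n = 234 / 9 = 26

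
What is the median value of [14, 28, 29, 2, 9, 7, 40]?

14

Step 1: Sort the data in ascending order: [2, 7, 9, 14, 28, 29, 40]
Step 2: The number of values is n = 7.
Step 3: Since n is odd, the median is the middle value at position 4: 14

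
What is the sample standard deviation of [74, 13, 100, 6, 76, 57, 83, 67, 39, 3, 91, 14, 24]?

34.7207

Step 1: Compute the mean: 49.7692
Step 2: Sum of squared deviations from the mean: 14466.3077
Step 3: Sample variance = 14466.3077 / 12 = 1205.5256
Step 4: Standard deviation = sqrt(1205.5256) = 34.7207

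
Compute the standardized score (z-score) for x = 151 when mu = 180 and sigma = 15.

-1.9333

Step 1: Recall the z-score formula: z = (x - mu) / sigma
Step 2: Substitute values: z = (151 - 180) / 15
Step 3: z = -29 / 15 = -1.9333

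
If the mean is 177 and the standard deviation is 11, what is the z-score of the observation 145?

-2.9091

Step 1: Recall the z-score formula: z = (x - mu) / sigma
Step 2: Substitute values: z = (145 - 177) / 11
Step 3: z = -32 / 11 = -2.9091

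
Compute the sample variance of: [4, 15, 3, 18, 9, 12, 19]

40.9524

Step 1: Compute the mean: (4 + 15 + 3 + 18 + 9 + 12 + 19) / 7 = 11.4286
Step 2: Compute squared deviations from the mean:
  (4 - 11.4286)^2 = 55.1837
  (15 - 11.4286)^2 = 12.7551
  (3 - 11.4286)^2 = 71.0408
  (18 - 11.4286)^2 = 43.1837
  (9 - 11.4286)^2 = 5.898
  (12 - 11.4286)^2 = 0.3265
  (19 - 11.4286)^2 = 57.3265
Step 3: Sum of squared deviations = 245.7143
Step 4: Sample variance = 245.7143 / 6 = 40.9524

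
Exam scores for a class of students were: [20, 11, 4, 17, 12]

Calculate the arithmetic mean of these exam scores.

12.8

Step 1: Sum all values: 20 + 11 + 4 + 17 + 12 = 64
Step 2: Count the number of values: n = 5
Step 3: Mean = sum / n = 64 / 5 = 12.8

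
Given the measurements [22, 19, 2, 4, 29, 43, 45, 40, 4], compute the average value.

23.1111

Step 1: Sum all values: 22 + 19 + 2 + 4 + 29 + 43 + 45 + 40 + 4 = 208
Step 2: Count the number of values: n = 9
Step 3: Mean = sum / n = 208 / 9 = 23.1111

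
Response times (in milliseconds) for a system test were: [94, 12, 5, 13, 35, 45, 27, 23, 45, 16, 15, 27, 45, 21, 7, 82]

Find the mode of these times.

45

Step 1: Count the frequency of each value:
  5: appears 1 time(s)
  7: appears 1 time(s)
  12: appears 1 time(s)
  13: appears 1 time(s)
  15: appears 1 time(s)
  16: appears 1 time(s)
  21: appears 1 time(s)
  23: appears 1 time(s)
  27: appears 2 time(s)
  35: appears 1 time(s)
  45: appears 3 time(s)
  82: appears 1 time(s)
  94: appears 1 time(s)
Step 2: The value 45 appears most frequently (3 times).
Step 3: Mode = 45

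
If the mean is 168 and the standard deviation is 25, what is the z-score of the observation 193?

1

Step 1: Recall the z-score formula: z = (x - mu) / sigma
Step 2: Substitute values: z = (193 - 168) / 25
Step 3: z = 25 / 25 = 1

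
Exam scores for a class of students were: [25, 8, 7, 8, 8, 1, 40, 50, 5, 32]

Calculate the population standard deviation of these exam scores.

16.2185

Step 1: Compute the mean: 18.4
Step 2: Sum of squared deviations from the mean: 2630.4
Step 3: Population variance = 2630.4 / 10 = 263.04
Step 4: Standard deviation = sqrt(263.04) = 16.2185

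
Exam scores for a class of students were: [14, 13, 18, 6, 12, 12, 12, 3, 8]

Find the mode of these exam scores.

12

Step 1: Count the frequency of each value:
  3: appears 1 time(s)
  6: appears 1 time(s)
  8: appears 1 time(s)
  12: appears 3 time(s)
  13: appears 1 time(s)
  14: appears 1 time(s)
  18: appears 1 time(s)
Step 2: The value 12 appears most frequently (3 times).
Step 3: Mode = 12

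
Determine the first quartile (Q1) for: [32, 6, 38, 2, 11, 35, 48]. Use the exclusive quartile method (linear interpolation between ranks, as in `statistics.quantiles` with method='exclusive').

6

Step 1: Sort the data: [2, 6, 11, 32, 35, 38, 48]
Step 2: n = 7
Step 3: Using the exclusive quartile method:
  Q1 = 6
  Q2 (median) = 32
  Q3 = 38
  IQR = Q3 - Q1 = 38 - 6 = 32
Step 4: Q1 = 6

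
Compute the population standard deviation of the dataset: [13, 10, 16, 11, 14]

2.1354

Step 1: Compute the mean: 12.8
Step 2: Sum of squared deviations from the mean: 22.8
Step 3: Population variance = 22.8 / 5 = 4.56
Step 4: Standard deviation = sqrt(4.56) = 2.1354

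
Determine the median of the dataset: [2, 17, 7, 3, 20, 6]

6.5

Step 1: Sort the data in ascending order: [2, 3, 6, 7, 17, 20]
Step 2: The number of values is n = 6.
Step 3: Since n is even, the median is the average of positions 3 and 4:
  Median = (6 + 7) / 2 = 6.5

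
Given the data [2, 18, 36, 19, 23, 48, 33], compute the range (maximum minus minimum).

46

Step 1: Identify the maximum value: max = 48
Step 2: Identify the minimum value: min = 2
Step 3: Range = max - min = 48 - 2 = 46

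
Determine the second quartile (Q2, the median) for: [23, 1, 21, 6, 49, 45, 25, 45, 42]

25

Step 1: Sort the data: [1, 6, 21, 23, 25, 42, 45, 45, 49]
Step 2: n = 9
Step 3: Q2 is the median. Since n is odd, it is the middle value at position 5: 25
Step 4: Q2 = 25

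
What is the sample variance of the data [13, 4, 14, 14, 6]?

23.2

Step 1: Compute the mean: (13 + 4 + 14 + 14 + 6) / 5 = 10.2
Step 2: Compute squared deviations from the mean:
  (13 - 10.2)^2 = 7.84
  (4 - 10.2)^2 = 38.44
  (14 - 10.2)^2 = 14.44
  (14 - 10.2)^2 = 14.44
  (6 - 10.2)^2 = 17.64
Step 3: Sum of squared deviations = 92.8
Step 4: Sample variance = 92.8 / 4 = 23.2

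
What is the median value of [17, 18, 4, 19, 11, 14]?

15.5

Step 1: Sort the data in ascending order: [4, 11, 14, 17, 18, 19]
Step 2: The number of values is n = 6.
Step 3: Since n is even, the median is the average of positions 3 and 4:
  Median = (14 + 17) / 2 = 15.5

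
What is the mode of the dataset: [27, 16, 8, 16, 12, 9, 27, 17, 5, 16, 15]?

16

Step 1: Count the frequency of each value:
  5: appears 1 time(s)
  8: appears 1 time(s)
  9: appears 1 time(s)
  12: appears 1 time(s)
  15: appears 1 time(s)
  16: appears 3 time(s)
  17: appears 1 time(s)
  27: appears 2 time(s)
Step 2: The value 16 appears most frequently (3 times).
Step 3: Mode = 16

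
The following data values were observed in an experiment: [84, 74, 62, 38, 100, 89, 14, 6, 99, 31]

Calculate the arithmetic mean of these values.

59.7

Step 1: Sum all values: 84 + 74 + 62 + 38 + 100 + 89 + 14 + 6 + 99 + 31 = 597
Step 2: Count the number of values: n = 10
Step 3: Mean = sum / n = 597 / 10 = 59.7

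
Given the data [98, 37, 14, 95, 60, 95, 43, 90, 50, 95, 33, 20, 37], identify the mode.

95

Step 1: Count the frequency of each value:
  14: appears 1 time(s)
  20: appears 1 time(s)
  33: appears 1 time(s)
  37: appears 2 time(s)
  43: appears 1 time(s)
  50: appears 1 time(s)
  60: appears 1 time(s)
  90: appears 1 time(s)
  95: appears 3 time(s)
  98: appears 1 time(s)
Step 2: The value 95 appears most frequently (3 times).
Step 3: Mode = 95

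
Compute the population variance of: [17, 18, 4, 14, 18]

28.16

Step 1: Compute the mean: (17 + 18 + 4 + 14 + 18) / 5 = 14.2
Step 2: Compute squared deviations from the mean:
  (17 - 14.2)^2 = 7.84
  (18 - 14.2)^2 = 14.44
  (4 - 14.2)^2 = 104.04
  (14 - 14.2)^2 = 0.04
  (18 - 14.2)^2 = 14.44
Step 3: Sum of squared deviations = 140.8
Step 4: Population variance = 140.8 / 5 = 28.16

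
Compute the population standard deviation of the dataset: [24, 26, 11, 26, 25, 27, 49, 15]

10.4754

Step 1: Compute the mean: 25.375
Step 2: Sum of squared deviations from the mean: 877.875
Step 3: Population variance = 877.875 / 8 = 109.7344
Step 4: Standard deviation = sqrt(109.7344) = 10.4754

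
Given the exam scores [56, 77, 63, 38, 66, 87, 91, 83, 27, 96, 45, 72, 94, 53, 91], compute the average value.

69.2667

Step 1: Sum all values: 56 + 77 + 63 + 38 + 66 + 87 + 91 + 83 + 27 + 96 + 45 + 72 + 94 + 53 + 91 = 1039
Step 2: Count the number of values: n = 15
Step 3: Mean = sum / n = 1039 / 15 = 69.2667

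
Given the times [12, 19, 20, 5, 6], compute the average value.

12.4

Step 1: Sum all values: 12 + 19 + 20 + 5 + 6 = 62
Step 2: Count the number of values: n = 5
Step 3: Mean = sum / n = 62 / 5 = 12.4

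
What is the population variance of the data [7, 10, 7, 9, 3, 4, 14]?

11.9184

Step 1: Compute the mean: (7 + 10 + 7 + 9 + 3 + 4 + 14) / 7 = 7.7143
Step 2: Compute squared deviations from the mean:
  (7 - 7.7143)^2 = 0.5102
  (10 - 7.7143)^2 = 5.2245
  (7 - 7.7143)^2 = 0.5102
  (9 - 7.7143)^2 = 1.6531
  (3 - 7.7143)^2 = 22.2245
  (4 - 7.7143)^2 = 13.7959
  (14 - 7.7143)^2 = 39.5102
Step 3: Sum of squared deviations = 83.4286
Step 4: Population variance = 83.4286 / 7 = 11.9184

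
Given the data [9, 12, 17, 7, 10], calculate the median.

10

Step 1: Sort the data in ascending order: [7, 9, 10, 12, 17]
Step 2: The number of values is n = 5.
Step 3: Since n is odd, the median is the middle value at position 3: 10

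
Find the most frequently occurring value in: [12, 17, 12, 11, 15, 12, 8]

12

Step 1: Count the frequency of each value:
  8: appears 1 time(s)
  11: appears 1 time(s)
  12: appears 3 time(s)
  15: appears 1 time(s)
  17: appears 1 time(s)
Step 2: The value 12 appears most frequently (3 times).
Step 3: Mode = 12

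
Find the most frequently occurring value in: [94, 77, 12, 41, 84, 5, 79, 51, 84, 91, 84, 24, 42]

84

Step 1: Count the frequency of each value:
  5: appears 1 time(s)
  12: appears 1 time(s)
  24: appears 1 time(s)
  41: appears 1 time(s)
  42: appears 1 time(s)
  51: appears 1 time(s)
  77: appears 1 time(s)
  79: appears 1 time(s)
  84: appears 3 time(s)
  91: appears 1 time(s)
  94: appears 1 time(s)
Step 2: The value 84 appears most frequently (3 times).
Step 3: Mode = 84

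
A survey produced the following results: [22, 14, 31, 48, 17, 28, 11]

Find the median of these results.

22

Step 1: Sort the data in ascending order: [11, 14, 17, 22, 28, 31, 48]
Step 2: The number of values is n = 7.
Step 3: Since n is odd, the median is the middle value at position 4: 22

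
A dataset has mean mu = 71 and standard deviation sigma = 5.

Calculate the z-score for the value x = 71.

0

Step 1: Recall the z-score formula: z = (x - mu) / sigma
Step 2: Substitute values: z = (71 - 71) / 5
Step 3: z = 0 / 5 = 0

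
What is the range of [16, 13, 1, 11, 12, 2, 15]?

15

Step 1: Identify the maximum value: max = 16
Step 2: Identify the minimum value: min = 1
Step 3: Range = max - min = 16 - 1 = 15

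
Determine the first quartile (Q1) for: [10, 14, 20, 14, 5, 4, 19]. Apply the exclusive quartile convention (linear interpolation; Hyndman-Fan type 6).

5

Step 1: Sort the data: [4, 5, 10, 14, 14, 19, 20]
Step 2: n = 7
Step 3: Using the exclusive quartile method:
  Q1 = 5
  Q2 (median) = 14
  Q3 = 19
  IQR = Q3 - Q1 = 19 - 5 = 14
Step 4: Q1 = 5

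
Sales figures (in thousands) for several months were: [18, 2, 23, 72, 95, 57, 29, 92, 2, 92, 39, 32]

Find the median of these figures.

35.5

Step 1: Sort the data in ascending order: [2, 2, 18, 23, 29, 32, 39, 57, 72, 92, 92, 95]
Step 2: The number of values is n = 12.
Step 3: Since n is even, the median is the average of positions 6 and 7:
  Median = (32 + 39) / 2 = 35.5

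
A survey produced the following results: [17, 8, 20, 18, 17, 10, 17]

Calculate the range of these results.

12

Step 1: Identify the maximum value: max = 20
Step 2: Identify the minimum value: min = 8
Step 3: Range = max - min = 20 - 8 = 12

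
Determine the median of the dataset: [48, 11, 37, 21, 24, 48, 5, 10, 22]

22

Step 1: Sort the data in ascending order: [5, 10, 11, 21, 22, 24, 37, 48, 48]
Step 2: The number of values is n = 9.
Step 3: Since n is odd, the median is the middle value at position 5: 22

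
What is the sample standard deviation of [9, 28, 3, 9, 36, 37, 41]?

15.84

Step 1: Compute the mean: 23.2857
Step 2: Sum of squared deviations from the mean: 1505.4286
Step 3: Sample variance = 1505.4286 / 6 = 250.9048
Step 4: Standard deviation = sqrt(250.9048) = 15.84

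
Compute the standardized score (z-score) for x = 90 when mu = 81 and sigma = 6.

1.5

Step 1: Recall the z-score formula: z = (x - mu) / sigma
Step 2: Substitute values: z = (90 - 81) / 6
Step 3: z = 9 / 6 = 1.5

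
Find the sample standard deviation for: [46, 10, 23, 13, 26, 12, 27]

12.5281

Step 1: Compute the mean: 22.4286
Step 2: Sum of squared deviations from the mean: 941.7143
Step 3: Sample variance = 941.7143 / 6 = 156.9524
Step 4: Standard deviation = sqrt(156.9524) = 12.5281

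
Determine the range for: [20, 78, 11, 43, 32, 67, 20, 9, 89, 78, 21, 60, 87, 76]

80

Step 1: Identify the maximum value: max = 89
Step 2: Identify the minimum value: min = 9
Step 3: Range = max - min = 89 - 9 = 80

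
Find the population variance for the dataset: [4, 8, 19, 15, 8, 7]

26.4722

Step 1: Compute the mean: (4 + 8 + 19 + 15 + 8 + 7) / 6 = 10.1667
Step 2: Compute squared deviations from the mean:
  (4 - 10.1667)^2 = 38.0278
  (8 - 10.1667)^2 = 4.6944
  (19 - 10.1667)^2 = 78.0278
  (15 - 10.1667)^2 = 23.3611
  (8 - 10.1667)^2 = 4.6944
  (7 - 10.1667)^2 = 10.0278
Step 3: Sum of squared deviations = 158.8333
Step 4: Population variance = 158.8333 / 6 = 26.4722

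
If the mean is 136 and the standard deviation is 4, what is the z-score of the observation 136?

0

Step 1: Recall the z-score formula: z = (x - mu) / sigma
Step 2: Substitute values: z = (136 - 136) / 4
Step 3: z = 0 / 4 = 0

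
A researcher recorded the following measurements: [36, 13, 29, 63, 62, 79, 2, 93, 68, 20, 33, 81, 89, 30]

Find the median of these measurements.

49

Step 1: Sort the data in ascending order: [2, 13, 20, 29, 30, 33, 36, 62, 63, 68, 79, 81, 89, 93]
Step 2: The number of values is n = 14.
Step 3: Since n is even, the median is the average of positions 7 and 8:
  Median = (36 + 62) / 2 = 49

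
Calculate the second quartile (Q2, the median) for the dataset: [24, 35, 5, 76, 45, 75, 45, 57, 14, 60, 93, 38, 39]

45

Step 1: Sort the data: [5, 14, 24, 35, 38, 39, 45, 45, 57, 60, 75, 76, 93]
Step 2: n = 13
Step 3: Q2 is the median. Since n is odd, it is the middle value at position 7: 45
Step 4: Q2 = 45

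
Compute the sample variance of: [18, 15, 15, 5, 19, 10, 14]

23.2381

Step 1: Compute the mean: (18 + 15 + 15 + 5 + 19 + 10 + 14) / 7 = 13.7143
Step 2: Compute squared deviations from the mean:
  (18 - 13.7143)^2 = 18.3673
  (15 - 13.7143)^2 = 1.6531
  (15 - 13.7143)^2 = 1.6531
  (5 - 13.7143)^2 = 75.9388
  (19 - 13.7143)^2 = 27.9388
  (10 - 13.7143)^2 = 13.7959
  (14 - 13.7143)^2 = 0.0816
Step 3: Sum of squared deviations = 139.4286
Step 4: Sample variance = 139.4286 / 6 = 23.2381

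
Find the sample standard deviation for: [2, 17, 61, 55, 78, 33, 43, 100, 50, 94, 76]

30.7515

Step 1: Compute the mean: 55.3636
Step 2: Sum of squared deviations from the mean: 9456.5455
Step 3: Sample variance = 9456.5455 / 10 = 945.6545
Step 4: Standard deviation = sqrt(945.6545) = 30.7515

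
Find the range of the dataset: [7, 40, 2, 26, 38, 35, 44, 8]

42

Step 1: Identify the maximum value: max = 44
Step 2: Identify the minimum value: min = 2
Step 3: Range = max - min = 44 - 2 = 42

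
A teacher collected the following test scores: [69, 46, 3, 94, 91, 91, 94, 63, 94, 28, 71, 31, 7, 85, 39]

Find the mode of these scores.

94

Step 1: Count the frequency of each value:
  3: appears 1 time(s)
  7: appears 1 time(s)
  28: appears 1 time(s)
  31: appears 1 time(s)
  39: appears 1 time(s)
  46: appears 1 time(s)
  63: appears 1 time(s)
  69: appears 1 time(s)
  71: appears 1 time(s)
  85: appears 1 time(s)
  91: appears 2 time(s)
  94: appears 3 time(s)
Step 2: The value 94 appears most frequently (3 times).
Step 3: Mode = 94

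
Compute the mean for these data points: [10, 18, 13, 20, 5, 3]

11.5

Step 1: Sum all values: 10 + 18 + 13 + 20 + 5 + 3 = 69
Step 2: Count the number of values: n = 6
Step 3: Mean = sum / n = 69 / 6 = 11.5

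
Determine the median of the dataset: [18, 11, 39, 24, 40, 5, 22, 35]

23

Step 1: Sort the data in ascending order: [5, 11, 18, 22, 24, 35, 39, 40]
Step 2: The number of values is n = 8.
Step 3: Since n is even, the median is the average of positions 4 and 5:
  Median = (22 + 24) / 2 = 23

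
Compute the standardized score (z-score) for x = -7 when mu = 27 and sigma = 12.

-2.8333

Step 1: Recall the z-score formula: z = (x - mu) / sigma
Step 2: Substitute values: z = (-7 - 27) / 12
Step 3: z = -34 / 12 = -2.8333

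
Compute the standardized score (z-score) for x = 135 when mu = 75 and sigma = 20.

3

Step 1: Recall the z-score formula: z = (x - mu) / sigma
Step 2: Substitute values: z = (135 - 75) / 20
Step 3: z = 60 / 20 = 3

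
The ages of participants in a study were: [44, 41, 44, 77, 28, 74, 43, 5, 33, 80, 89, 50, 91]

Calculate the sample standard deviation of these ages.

26.1762

Step 1: Compute the mean: 53.7692
Step 2: Sum of squared deviations from the mean: 8222.3077
Step 3: Sample variance = 8222.3077 / 12 = 685.1923
Step 4: Standard deviation = sqrt(685.1923) = 26.1762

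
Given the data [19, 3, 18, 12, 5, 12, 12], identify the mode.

12

Step 1: Count the frequency of each value:
  3: appears 1 time(s)
  5: appears 1 time(s)
  12: appears 3 time(s)
  18: appears 1 time(s)
  19: appears 1 time(s)
Step 2: The value 12 appears most frequently (3 times).
Step 3: Mode = 12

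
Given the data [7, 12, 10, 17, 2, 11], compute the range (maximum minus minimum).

15

Step 1: Identify the maximum value: max = 17
Step 2: Identify the minimum value: min = 2
Step 3: Range = max - min = 17 - 2 = 15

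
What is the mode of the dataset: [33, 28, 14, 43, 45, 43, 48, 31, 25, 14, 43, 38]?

43

Step 1: Count the frequency of each value:
  14: appears 2 time(s)
  25: appears 1 time(s)
  28: appears 1 time(s)
  31: appears 1 time(s)
  33: appears 1 time(s)
  38: appears 1 time(s)
  43: appears 3 time(s)
  45: appears 1 time(s)
  48: appears 1 time(s)
Step 2: The value 43 appears most frequently (3 times).
Step 3: Mode = 43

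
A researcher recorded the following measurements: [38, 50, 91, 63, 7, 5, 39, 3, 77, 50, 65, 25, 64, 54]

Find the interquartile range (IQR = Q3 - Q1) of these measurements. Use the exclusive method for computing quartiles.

43.75

Step 1: Sort the data: [3, 5, 7, 25, 38, 39, 50, 50, 54, 63, 64, 65, 77, 91]
Step 2: n = 14
Step 3: Using the exclusive quartile method:
  Q1 = 20.5
  Q2 (median) = 50
  Q3 = 64.25
  IQR = Q3 - Q1 = 64.25 - 20.5 = 43.75
Step 4: IQR = 43.75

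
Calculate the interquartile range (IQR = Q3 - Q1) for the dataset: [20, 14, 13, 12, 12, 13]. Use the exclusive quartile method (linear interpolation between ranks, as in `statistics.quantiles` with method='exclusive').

3.5

Step 1: Sort the data: [12, 12, 13, 13, 14, 20]
Step 2: n = 6
Step 3: Using the exclusive quartile method:
  Q1 = 12
  Q2 (median) = 13
  Q3 = 15.5
  IQR = Q3 - Q1 = 15.5 - 12 = 3.5
Step 4: IQR = 3.5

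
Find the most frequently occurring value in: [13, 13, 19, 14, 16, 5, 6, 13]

13

Step 1: Count the frequency of each value:
  5: appears 1 time(s)
  6: appears 1 time(s)
  13: appears 3 time(s)
  14: appears 1 time(s)
  16: appears 1 time(s)
  19: appears 1 time(s)
Step 2: The value 13 appears most frequently (3 times).
Step 3: Mode = 13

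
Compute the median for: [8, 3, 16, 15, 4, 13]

10.5

Step 1: Sort the data in ascending order: [3, 4, 8, 13, 15, 16]
Step 2: The number of values is n = 6.
Step 3: Since n is even, the median is the average of positions 3 and 4:
  Median = (8 + 13) / 2 = 10.5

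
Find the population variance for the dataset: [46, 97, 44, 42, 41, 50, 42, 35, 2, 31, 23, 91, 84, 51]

635.3929

Step 1: Compute the mean: (46 + 97 + 44 + 42 + 41 + 50 + 42 + 35 + 2 + 31 + 23 + 91 + 84 + 51) / 14 = 48.5
Step 2: Compute squared deviations from the mean:
  (46 - 48.5)^2 = 6.25
  (97 - 48.5)^2 = 2352.25
  (44 - 48.5)^2 = 20.25
  (42 - 48.5)^2 = 42.25
  (41 - 48.5)^2 = 56.25
  (50 - 48.5)^2 = 2.25
  (42 - 48.5)^2 = 42.25
  (35 - 48.5)^2 = 182.25
  (2 - 48.5)^2 = 2162.25
  (31 - 48.5)^2 = 306.25
  (23 - 48.5)^2 = 650.25
  (91 - 48.5)^2 = 1806.25
  (84 - 48.5)^2 = 1260.25
  (51 - 48.5)^2 = 6.25
Step 3: Sum of squared deviations = 8895.5
Step 4: Population variance = 8895.5 / 14 = 635.3929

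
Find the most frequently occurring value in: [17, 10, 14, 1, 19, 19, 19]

19

Step 1: Count the frequency of each value:
  1: appears 1 time(s)
  10: appears 1 time(s)
  14: appears 1 time(s)
  17: appears 1 time(s)
  19: appears 3 time(s)
Step 2: The value 19 appears most frequently (3 times).
Step 3: Mode = 19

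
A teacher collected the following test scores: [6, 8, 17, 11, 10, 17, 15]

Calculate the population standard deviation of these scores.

4.0708

Step 1: Compute the mean: 12
Step 2: Sum of squared deviations from the mean: 116
Step 3: Population variance = 116 / 7 = 16.5714
Step 4: Standard deviation = sqrt(16.5714) = 4.0708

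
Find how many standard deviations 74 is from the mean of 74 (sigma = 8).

0

Step 1: Recall the z-score formula: z = (x - mu) / sigma
Step 2: Substitute values: z = (74 - 74) / 8
Step 3: z = 0 / 8 = 0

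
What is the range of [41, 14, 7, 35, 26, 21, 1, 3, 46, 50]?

49

Step 1: Identify the maximum value: max = 50
Step 2: Identify the minimum value: min = 1
Step 3: Range = max - min = 50 - 1 = 49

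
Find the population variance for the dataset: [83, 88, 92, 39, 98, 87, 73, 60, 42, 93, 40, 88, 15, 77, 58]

590.3822

Step 1: Compute the mean: (83 + 88 + 92 + 39 + 98 + 87 + 73 + 60 + 42 + 93 + 40 + 88 + 15 + 77 + 58) / 15 = 68.8667
Step 2: Compute squared deviations from the mean:
  (83 - 68.8667)^2 = 199.7511
  (88 - 68.8667)^2 = 366.0844
  (92 - 68.8667)^2 = 535.1511
  (39 - 68.8667)^2 = 892.0178
  (98 - 68.8667)^2 = 848.7511
  (87 - 68.8667)^2 = 328.8178
  (73 - 68.8667)^2 = 17.0844
  (60 - 68.8667)^2 = 78.6178
  (42 - 68.8667)^2 = 721.8178
  (93 - 68.8667)^2 = 582.4178
  (40 - 68.8667)^2 = 833.2844
  (88 - 68.8667)^2 = 366.0844
  (15 - 68.8667)^2 = 2901.6178
  (77 - 68.8667)^2 = 66.1511
  (58 - 68.8667)^2 = 118.0844
Step 3: Sum of squared deviations = 8855.7333
Step 4: Population variance = 8855.7333 / 15 = 590.3822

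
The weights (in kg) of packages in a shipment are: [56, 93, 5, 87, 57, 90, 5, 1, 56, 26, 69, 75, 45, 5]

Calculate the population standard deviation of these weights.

32.6647

Step 1: Compute the mean: 47.8571
Step 2: Sum of squared deviations from the mean: 14937.7143
Step 3: Population variance = 14937.7143 / 14 = 1066.9796
Step 4: Standard deviation = sqrt(1066.9796) = 32.6647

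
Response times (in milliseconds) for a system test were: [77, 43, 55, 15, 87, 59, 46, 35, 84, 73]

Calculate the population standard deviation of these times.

22.0372

Step 1: Compute the mean: 57.4
Step 2: Sum of squared deviations from the mean: 4856.4
Step 3: Population variance = 4856.4 / 10 = 485.64
Step 4: Standard deviation = sqrt(485.64) = 22.0372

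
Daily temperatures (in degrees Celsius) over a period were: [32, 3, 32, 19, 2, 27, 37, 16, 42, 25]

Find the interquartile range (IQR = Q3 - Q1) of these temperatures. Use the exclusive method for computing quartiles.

20.5

Step 1: Sort the data: [2, 3, 16, 19, 25, 27, 32, 32, 37, 42]
Step 2: n = 10
Step 3: Using the exclusive quartile method:
  Q1 = 12.75
  Q2 (median) = 26
  Q3 = 33.25
  IQR = Q3 - Q1 = 33.25 - 12.75 = 20.5
Step 4: IQR = 20.5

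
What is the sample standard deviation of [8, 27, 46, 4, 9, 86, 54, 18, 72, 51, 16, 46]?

26.7733

Step 1: Compute the mean: 36.4167
Step 2: Sum of squared deviations from the mean: 7884.9167
Step 3: Sample variance = 7884.9167 / 11 = 716.8106
Step 4: Standard deviation = sqrt(716.8106) = 26.7733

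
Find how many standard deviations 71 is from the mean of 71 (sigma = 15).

0

Step 1: Recall the z-score formula: z = (x - mu) / sigma
Step 2: Substitute values: z = (71 - 71) / 15
Step 3: z = 0 / 15 = 0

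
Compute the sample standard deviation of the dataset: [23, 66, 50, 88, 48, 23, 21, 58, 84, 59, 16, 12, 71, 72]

26.052

Step 1: Compute the mean: 49.3571
Step 2: Sum of squared deviations from the mean: 8823.2143
Step 3: Sample variance = 8823.2143 / 13 = 678.7088
Step 4: Standard deviation = sqrt(678.7088) = 26.052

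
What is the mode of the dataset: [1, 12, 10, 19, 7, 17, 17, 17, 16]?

17

Step 1: Count the frequency of each value:
  1: appears 1 time(s)
  7: appears 1 time(s)
  10: appears 1 time(s)
  12: appears 1 time(s)
  16: appears 1 time(s)
  17: appears 3 time(s)
  19: appears 1 time(s)
Step 2: The value 17 appears most frequently (3 times).
Step 3: Mode = 17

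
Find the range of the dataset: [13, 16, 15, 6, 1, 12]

15

Step 1: Identify the maximum value: max = 16
Step 2: Identify the minimum value: min = 1
Step 3: Range = max - min = 16 - 1 = 15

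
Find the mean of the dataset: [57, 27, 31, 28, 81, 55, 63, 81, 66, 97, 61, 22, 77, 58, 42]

56.4

Step 1: Sum all values: 57 + 27 + 31 + 28 + 81 + 55 + 63 + 81 + 66 + 97 + 61 + 22 + 77 + 58 + 42 = 846
Step 2: Count the number of values: n = 15
Step 3: Mean = sum / n = 846 / 15 = 56.4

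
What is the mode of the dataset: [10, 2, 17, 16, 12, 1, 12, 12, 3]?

12

Step 1: Count the frequency of each value:
  1: appears 1 time(s)
  2: appears 1 time(s)
  3: appears 1 time(s)
  10: appears 1 time(s)
  12: appears 3 time(s)
  16: appears 1 time(s)
  17: appears 1 time(s)
Step 2: The value 12 appears most frequently (3 times).
Step 3: Mode = 12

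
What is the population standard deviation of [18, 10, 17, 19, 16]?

3.1623

Step 1: Compute the mean: 16
Step 2: Sum of squared deviations from the mean: 50
Step 3: Population variance = 50 / 5 = 10
Step 4: Standard deviation = sqrt(10) = 3.1623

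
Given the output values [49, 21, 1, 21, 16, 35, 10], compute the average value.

21.8571

Step 1: Sum all values: 49 + 21 + 1 + 21 + 16 + 35 + 10 = 153
Step 2: Count the number of values: n = 7
Step 3: Mean = sum / n = 153 / 7 = 21.8571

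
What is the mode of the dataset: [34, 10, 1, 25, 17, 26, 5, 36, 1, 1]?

1

Step 1: Count the frequency of each value:
  1: appears 3 time(s)
  5: appears 1 time(s)
  10: appears 1 time(s)
  17: appears 1 time(s)
  25: appears 1 time(s)
  26: appears 1 time(s)
  34: appears 1 time(s)
  36: appears 1 time(s)
Step 2: The value 1 appears most frequently (3 times).
Step 3: Mode = 1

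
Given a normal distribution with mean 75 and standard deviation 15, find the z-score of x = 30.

-3

Step 1: Recall the z-score formula: z = (x - mu) / sigma
Step 2: Substitute values: z = (30 - 75) / 15
Step 3: z = -45 / 15 = -3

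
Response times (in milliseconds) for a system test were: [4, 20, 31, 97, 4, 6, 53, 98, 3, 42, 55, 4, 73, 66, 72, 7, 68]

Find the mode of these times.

4

Step 1: Count the frequency of each value:
  3: appears 1 time(s)
  4: appears 3 time(s)
  6: appears 1 time(s)
  7: appears 1 time(s)
  20: appears 1 time(s)
  31: appears 1 time(s)
  42: appears 1 time(s)
  53: appears 1 time(s)
  55: appears 1 time(s)
  66: appears 1 time(s)
  68: appears 1 time(s)
  72: appears 1 time(s)
  73: appears 1 time(s)
  97: appears 1 time(s)
  98: appears 1 time(s)
Step 2: The value 4 appears most frequently (3 times).
Step 3: Mode = 4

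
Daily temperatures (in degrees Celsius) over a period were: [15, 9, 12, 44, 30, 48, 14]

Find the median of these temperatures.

15

Step 1: Sort the data in ascending order: [9, 12, 14, 15, 30, 44, 48]
Step 2: The number of values is n = 7.
Step 3: Since n is odd, the median is the middle value at position 4: 15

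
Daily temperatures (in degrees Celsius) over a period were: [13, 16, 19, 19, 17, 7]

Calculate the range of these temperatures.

12

Step 1: Identify the maximum value: max = 19
Step 2: Identify the minimum value: min = 7
Step 3: Range = max - min = 19 - 7 = 12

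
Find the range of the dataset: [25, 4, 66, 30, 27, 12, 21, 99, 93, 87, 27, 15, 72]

95

Step 1: Identify the maximum value: max = 99
Step 2: Identify the minimum value: min = 4
Step 3: Range = max - min = 99 - 4 = 95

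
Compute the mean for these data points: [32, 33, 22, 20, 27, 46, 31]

30.1429

Step 1: Sum all values: 32 + 33 + 22 + 20 + 27 + 46 + 31 = 211
Step 2: Count the number of values: n = 7
Step 3: Mean = sum / n = 211 / 7 = 30.1429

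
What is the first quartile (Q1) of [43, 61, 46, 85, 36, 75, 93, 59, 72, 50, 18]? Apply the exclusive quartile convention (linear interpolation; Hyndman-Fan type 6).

43

Step 1: Sort the data: [18, 36, 43, 46, 50, 59, 61, 72, 75, 85, 93]
Step 2: n = 11
Step 3: Using the exclusive quartile method:
  Q1 = 43
  Q2 (median) = 59
  Q3 = 75
  IQR = Q3 - Q1 = 75 - 43 = 32
Step 4: Q1 = 43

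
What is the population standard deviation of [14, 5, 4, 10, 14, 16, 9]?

4.3

Step 1: Compute the mean: 10.2857
Step 2: Sum of squared deviations from the mean: 129.4286
Step 3: Population variance = 129.4286 / 7 = 18.4898
Step 4: Standard deviation = sqrt(18.4898) = 4.3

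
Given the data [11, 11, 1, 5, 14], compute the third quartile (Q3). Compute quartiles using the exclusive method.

12.5

Step 1: Sort the data: [1, 5, 11, 11, 14]
Step 2: n = 5
Step 3: Using the exclusive quartile method:
  Q1 = 3
  Q2 (median) = 11
  Q3 = 12.5
  IQR = Q3 - Q1 = 12.5 - 3 = 9.5
Step 4: Q3 = 12.5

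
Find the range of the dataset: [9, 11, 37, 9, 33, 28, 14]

28

Step 1: Identify the maximum value: max = 37
Step 2: Identify the minimum value: min = 9
Step 3: Range = max - min = 37 - 9 = 28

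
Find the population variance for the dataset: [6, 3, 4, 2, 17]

29.84

Step 1: Compute the mean: (6 + 3 + 4 + 2 + 17) / 5 = 6.4
Step 2: Compute squared deviations from the mean:
  (6 - 6.4)^2 = 0.16
  (3 - 6.4)^2 = 11.56
  (4 - 6.4)^2 = 5.76
  (2 - 6.4)^2 = 19.36
  (17 - 6.4)^2 = 112.36
Step 3: Sum of squared deviations = 149.2
Step 4: Population variance = 149.2 / 5 = 29.84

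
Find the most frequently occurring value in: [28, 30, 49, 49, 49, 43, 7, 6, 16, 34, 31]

49

Step 1: Count the frequency of each value:
  6: appears 1 time(s)
  7: appears 1 time(s)
  16: appears 1 time(s)
  28: appears 1 time(s)
  30: appears 1 time(s)
  31: appears 1 time(s)
  34: appears 1 time(s)
  43: appears 1 time(s)
  49: appears 3 time(s)
Step 2: The value 49 appears most frequently (3 times).
Step 3: Mode = 49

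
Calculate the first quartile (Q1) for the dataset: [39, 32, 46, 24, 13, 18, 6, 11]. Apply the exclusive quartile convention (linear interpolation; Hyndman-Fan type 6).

11.5

Step 1: Sort the data: [6, 11, 13, 18, 24, 32, 39, 46]
Step 2: n = 8
Step 3: Using the exclusive quartile method:
  Q1 = 11.5
  Q2 (median) = 21
  Q3 = 37.25
  IQR = Q3 - Q1 = 37.25 - 11.5 = 25.75
Step 4: Q1 = 11.5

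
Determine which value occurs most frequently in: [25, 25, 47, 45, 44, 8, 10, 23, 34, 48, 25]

25

Step 1: Count the frequency of each value:
  8: appears 1 time(s)
  10: appears 1 time(s)
  23: appears 1 time(s)
  25: appears 3 time(s)
  34: appears 1 time(s)
  44: appears 1 time(s)
  45: appears 1 time(s)
  47: appears 1 time(s)
  48: appears 1 time(s)
Step 2: The value 25 appears most frequently (3 times).
Step 3: Mode = 25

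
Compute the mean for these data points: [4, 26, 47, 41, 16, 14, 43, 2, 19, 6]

21.8

Step 1: Sum all values: 4 + 26 + 47 + 41 + 16 + 14 + 43 + 2 + 19 + 6 = 218
Step 2: Count the number of values: n = 10
Step 3: Mean = sum / n = 218 / 10 = 21.8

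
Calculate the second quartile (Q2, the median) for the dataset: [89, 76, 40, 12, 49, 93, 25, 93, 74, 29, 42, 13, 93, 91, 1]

49

Step 1: Sort the data: [1, 12, 13, 25, 29, 40, 42, 49, 74, 76, 89, 91, 93, 93, 93]
Step 2: n = 15
Step 3: Q2 is the median. Since n is odd, it is the middle value at position 8: 49
Step 4: Q2 = 49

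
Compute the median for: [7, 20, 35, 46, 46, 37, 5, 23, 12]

23

Step 1: Sort the data in ascending order: [5, 7, 12, 20, 23, 35, 37, 46, 46]
Step 2: The number of values is n = 9.
Step 3: Since n is odd, the median is the middle value at position 5: 23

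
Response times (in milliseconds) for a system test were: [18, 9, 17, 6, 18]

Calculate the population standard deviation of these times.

5.0833

Step 1: Compute the mean: 13.6
Step 2: Sum of squared deviations from the mean: 129.2
Step 3: Population variance = 129.2 / 5 = 25.84
Step 4: Standard deviation = sqrt(25.84) = 5.0833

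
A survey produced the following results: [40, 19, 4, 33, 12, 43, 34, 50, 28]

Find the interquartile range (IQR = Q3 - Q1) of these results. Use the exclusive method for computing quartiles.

26

Step 1: Sort the data: [4, 12, 19, 28, 33, 34, 40, 43, 50]
Step 2: n = 9
Step 3: Using the exclusive quartile method:
  Q1 = 15.5
  Q2 (median) = 33
  Q3 = 41.5
  IQR = Q3 - Q1 = 41.5 - 15.5 = 26
Step 4: IQR = 26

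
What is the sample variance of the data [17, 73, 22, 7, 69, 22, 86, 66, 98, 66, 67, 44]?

883.5379

Step 1: Compute the mean: (17 + 73 + 22 + 7 + 69 + 22 + 86 + 66 + 98 + 66 + 67 + 44) / 12 = 53.0833
Step 2: Compute squared deviations from the mean:
  (17 - 53.0833)^2 = 1302.0069
  (73 - 53.0833)^2 = 396.6736
  (22 - 53.0833)^2 = 966.1736
  (7 - 53.0833)^2 = 2123.6736
  (69 - 53.0833)^2 = 253.3403
  (22 - 53.0833)^2 = 966.1736
  (86 - 53.0833)^2 = 1083.5069
  (66 - 53.0833)^2 = 166.8403
  (98 - 53.0833)^2 = 2017.5069
  (66 - 53.0833)^2 = 166.8403
  (67 - 53.0833)^2 = 193.6736
  (44 - 53.0833)^2 = 82.5069
Step 3: Sum of squared deviations = 9718.9167
Step 4: Sample variance = 9718.9167 / 11 = 883.5379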